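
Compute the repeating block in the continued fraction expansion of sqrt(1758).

[41; (1, 12, 1, 82)]

Write x_i = (sqrt(1758) + m_i)/d_i with (m_0, d_0) = (0, 1). a_0 = floor(sqrt(1758)) = 41, since 41^2 = 1681 <= 1758 < 1764 = 42^2.
Iterate m_{i+1} = d_i*a_i - m_i, d_{i+1} = (1758 - m_{i+1}^2)/d_i, a_{i+1} = floor((a_0 + m_{i+1})/d_{i+1}):
  m_1 = 1*41 - 0 = 41, d_1 = (1758 - 41^2)/1 = 77/1 = 77, a_1 = floor((41 + 41)/77) = 1.
  m_2 = 77*1 - 41 = 36, d_2 = (1758 - 36^2)/77 = 462/77 = 6, a_2 = floor((41 + 36)/6) = 12.
  m_3 = 6*12 - 36 = 36, d_3 = (1758 - 36^2)/6 = 462/6 = 77, a_3 = floor((41 + 36)/77) = 1.
  m_4 = 77*1 - 36 = 41, d_4 = (1758 - 41^2)/77 = 77/77 = 1, a_4 = floor((41 + 41)/1) = 82.
  m_5 = 1*82 - 41 = 41, d_5 = (1758 - 41^2)/1 = 77/1 = 77: (m_5, d_5) = (m_1, d_1) = (41, 77), so from here the quotients repeat a_1, ..., a_4; the period length is 4.
Hence the expansion of sqrt(1758) is a_0 = 41 followed by the repeating block 1, 12, 1, 82 (period 4).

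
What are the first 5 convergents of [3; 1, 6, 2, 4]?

Using the convergent recurrence p_i = a_i*p_{i-1} + p_{i-2}, q_i = a_i*q_{i-1} + q_{i-2} with p_{-2}=0, p_{-1}=1, q_{-2}=1, q_{-1}=0:
  i=0: a_0=3, p_0 = 3*1 + 0 = 3, q_0 = 3*0 + 1 = 1.
  i=1: a_1=1, p_1 = 1*3 + 1 = 4, q_1 = 1*1 + 0 = 1.
  i=2: a_2=6, p_2 = 6*4 + 3 = 27, q_2 = 6*1 + 1 = 7.
  i=3: a_3=2, p_3 = 2*27 + 4 = 58, q_3 = 2*7 + 1 = 15.
  i=4: a_4=4, p_4 = 4*58 + 27 = 259, q_4 = 4*15 + 7 = 67.

3/1, 4/1, 27/7, 58/15, 259/67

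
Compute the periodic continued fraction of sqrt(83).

[9; (9, 18)]

Write x_i = (sqrt(83) + m_i)/d_i with (m_0, d_0) = (0, 1). a_0 = floor(sqrt(83)) = 9, since 9^2 = 81 <= 83 < 100 = 10^2.
Iterate m_{i+1} = d_i*a_i - m_i, d_{i+1} = (83 - m_{i+1}^2)/d_i, a_{i+1} = floor((a_0 + m_{i+1})/d_{i+1}):
  m_1 = 1*9 - 0 = 9, d_1 = (83 - 9^2)/1 = 2/1 = 2, a_1 = floor((9 + 9)/2) = 9.
  m_2 = 2*9 - 9 = 9, d_2 = (83 - 9^2)/2 = 2/2 = 1, a_2 = floor((9 + 9)/1) = 18.
  m_3 = 1*18 - 9 = 9, d_3 = (83 - 9^2)/1 = 2/1 = 2: (m_3, d_3) = (m_1, d_1) = (9, 2), so from here the quotients repeat a_1, a_2; the period length is 2.
Hence the expansion of sqrt(83) is a_0 = 9 followed by the repeating block 9, 18 (period 2).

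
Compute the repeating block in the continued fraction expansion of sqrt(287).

[16; (1, 15, 1, 32)]

Write x_i = (sqrt(287) + m_i)/d_i with (m_0, d_0) = (0, 1). a_0 = floor(sqrt(287)) = 16, since 16^2 = 256 <= 287 < 289 = 17^2.
Iterate m_{i+1} = d_i*a_i - m_i, d_{i+1} = (287 - m_{i+1}^2)/d_i, a_{i+1} = floor((a_0 + m_{i+1})/d_{i+1}):
  m_1 = 1*16 - 0 = 16, d_1 = (287 - 16^2)/1 = 31/1 = 31, a_1 = floor((16 + 16)/31) = 1.
  m_2 = 31*1 - 16 = 15, d_2 = (287 - 15^2)/31 = 62/31 = 2, a_2 = floor((16 + 15)/2) = 15.
  m_3 = 2*15 - 15 = 15, d_3 = (287 - 15^2)/2 = 62/2 = 31, a_3 = floor((16 + 15)/31) = 1.
  m_4 = 31*1 - 15 = 16, d_4 = (287 - 16^2)/31 = 31/31 = 1, a_4 = floor((16 + 16)/1) = 32.
  m_5 = 1*32 - 16 = 16, d_5 = (287 - 16^2)/1 = 31/1 = 31: (m_5, d_5) = (m_1, d_1) = (16, 31), so from here the quotients repeat a_1, ..., a_4; the period length is 4.
Hence the expansion of sqrt(287) is a_0 = 16 followed by the repeating block 1, 15, 1, 32 (period 4).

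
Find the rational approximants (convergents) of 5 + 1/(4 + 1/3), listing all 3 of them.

Using the convergent recurrence p_i = a_i*p_{i-1} + p_{i-2}, q_i = a_i*q_{i-1} + q_{i-2} with p_{-2}=0, p_{-1}=1, q_{-2}=1, q_{-1}=0:
  i=0: a_0=5, p_0 = 5*1 + 0 = 5, q_0 = 5*0 + 1 = 1.
  i=1: a_1=4, p_1 = 4*5 + 1 = 21, q_1 = 4*1 + 0 = 4.
  i=2: a_2=3, p_2 = 3*21 + 5 = 68, q_2 = 3*4 + 1 = 13.

5/1, 21/4, 68/13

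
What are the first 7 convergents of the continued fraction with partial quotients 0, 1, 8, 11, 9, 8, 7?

Using the convergent recurrence p_i = a_i*p_{i-1} + p_{i-2}, q_i = a_i*q_{i-1} + q_{i-2} with p_{-2}=0, p_{-1}=1, q_{-2}=1, q_{-1}=0:
  i=0: a_0=0, p_0 = 0*1 + 0 = 0, q_0 = 0*0 + 1 = 1.
  i=1: a_1=1, p_1 = 1*0 + 1 = 1, q_1 = 1*1 + 0 = 1.
  i=2: a_2=8, p_2 = 8*1 + 0 = 8, q_2 = 8*1 + 1 = 9.
  i=3: a_3=11, p_3 = 11*8 + 1 = 89, q_3 = 11*9 + 1 = 100.
  i=4: a_4=9, p_4 = 9*89 + 8 = 809, q_4 = 9*100 + 9 = 909.
  i=5: a_5=8, p_5 = 8*809 + 89 = 6561, q_5 = 8*909 + 100 = 7372.
  i=6: a_6=7, p_6 = 7*6561 + 809 = 46736, q_6 = 7*7372 + 909 = 52513.

0/1, 1/1, 8/9, 89/100, 809/909, 6561/7372, 46736/52513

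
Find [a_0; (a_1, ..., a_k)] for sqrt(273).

Write x_i = (sqrt(273) + m_i)/d_i with (m_0, d_0) = (0, 1). a_0 = floor(sqrt(273)) = 16, since 16^2 = 256 <= 273 < 289 = 17^2.
Iterate m_{i+1} = d_i*a_i - m_i, d_{i+1} = (273 - m_{i+1}^2)/d_i, a_{i+1} = floor((a_0 + m_{i+1})/d_{i+1}):
  m_1 = 1*16 - 0 = 16, d_1 = (273 - 16^2)/1 = 17/1 = 17, a_1 = floor((16 + 16)/17) = 1.
  m_2 = 17*1 - 16 = 1, d_2 = (273 - 1^2)/17 = 272/17 = 16, a_2 = floor((16 + 1)/16) = 1.
  m_3 = 16*1 - 1 = 15, d_3 = (273 - 15^2)/16 = 48/16 = 3, a_3 = floor((16 + 15)/3) = 10.
  m_4 = 3*10 - 15 = 15, d_4 = (273 - 15^2)/3 = 48/3 = 16, a_4 = floor((16 + 15)/16) = 1.
  m_5 = 16*1 - 15 = 1, d_5 = (273 - 1^2)/16 = 272/16 = 17, a_5 = floor((16 + 1)/17) = 1.
  m_6 = 17*1 - 1 = 16, d_6 = (273 - 16^2)/17 = 17/17 = 1, a_6 = floor((16 + 16)/1) = 32.
  m_7 = 1*32 - 16 = 16, d_7 = (273 - 16^2)/1 = 17/1 = 17: (m_7, d_7) = (m_1, d_1) = (16, 17), so from here the quotients repeat a_1, ..., a_6; the period length is 6.
Hence the expansion of sqrt(273) is a_0 = 16 followed by the repeating block 1, 1, 10, 1, 1, 32 (period 6).

[16; (1, 1, 10, 1, 1, 32)]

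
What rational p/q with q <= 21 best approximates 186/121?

20/13

Expand x = 186/121 as a continued fraction with the Euclidean algorithm:
  186 = 1*121 + 65, so a_0 = 1.
  121 = 1*65 + 56, so a_1 = 1.
  65 = 1*56 + 9, so a_2 = 1.
  56 = 6*9 + 2, so a_3 = 6.
  9 = 4*2 + 1, so a_4 = 4.
  2 = 2*1 + 0, so a_5 = 2.
so x = [1; 1, 1, 6, 4, 2].
Convergents (p_i = a_i*p_{i-1} + p_{i-2}, q_i = a_i*q_{i-1} + q_{i-2} with p_{-2}=0, p_{-1}=1, q_{-2}=1, q_{-1}=0), until the denominator exceeds 21:
  i=0: a_0=1, p_0 = 1*1 + 0 = 1, q_0 = 1*0 + 1 = 1.
  i=1: a_1=1, p_1 = 1*1 + 1 = 2, q_1 = 1*1 + 0 = 1.
  i=2: a_2=1, p_2 = 1*2 + 1 = 3, q_2 = 1*1 + 1 = 2.
  i=3: a_3=6, p_3 = 6*3 + 2 = 20, q_3 = 6*2 + 1 = 13.
  i=4: a_4=4, p_4 = 4*20 + 3 = 83, q_4 = 4*13 + 2 = 54.
q_4 = 54 > 21, so the last convergent with denominator <= 21 is p_3/q_3 = 20/13.
The closest fraction with denominator <= 21 is either p_3/q_3 or the intermediate fraction (k*p_3 + p_2)/(k*q_3 + q_2) with the largest k >= 1 whose denominator stays <= 21; these approach x as k grows, and every other convergent or intermediate fraction in range is farther away.
Largest k: floor((21 - q_2)/q_3) = floor((21 - 2)/13) = 1.
That gives (1*20 + 3)/(1*13 + 2) = 23/15.
Compare the errors: |x - 20/13| = |186*13 - 20*121|/(121*13) = 2/1573, and |x - 23/15| = |186*15 - 23*121|/(121*15) = 7/1815.
Cross-multiplying, 2*1815 = 3630 < 11011 = 7*1573, so 2/1573 is smaller: the convergent 20/13 is closer to x than 23/15.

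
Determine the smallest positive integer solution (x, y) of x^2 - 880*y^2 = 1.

First expand sqrt(880) as a continued fraction. With x_i = (sqrt(880) + m_i)/d_i and (m_0, d_0) = (0, 1): a_0 = floor(sqrt(880)) = 29, since 29^2 = 841 <= 880 < 900 = 30^2.
Iterate m_{i+1} = d_i*a_i - m_i, d_{i+1} = (880 - m_{i+1}^2)/d_i, a_{i+1} = floor((a_0 + m_{i+1})/d_{i+1}):
  m_1 = 1*29 - 0 = 29, d_1 = (880 - 29^2)/1 = 39/1 = 39, a_1 = floor((29 + 29)/39) = 1.
  m_2 = 39*1 - 29 = 10, d_2 = (880 - 10^2)/39 = 780/39 = 20, a_2 = floor((29 + 10)/20) = 1.
  m_3 = 20*1 - 10 = 10, d_3 = (880 - 10^2)/20 = 780/20 = 39, a_3 = floor((29 + 10)/39) = 1.
  m_4 = 39*1 - 10 = 29, d_4 = (880 - 29^2)/39 = 39/39 = 1, a_4 = floor((29 + 29)/1) = 58.
  m_5 = 1*58 - 29 = 29, d_5 = (880 - 29^2)/1 = 39/1 = 39: (m_5, d_5) = (m_1, d_1) = (29, 39), so from here the quotients repeat a_1, ..., a_4; the period length is 4.
So sqrt(880) = [29; (1, 1, 1, 58)] with period length k = 4.
k is even, so the fundamental solution of x^2 - 880y^2 = 1 is (p_{k-1}, q_{k-1}) = (p_3, q_3); compute convergents through index 3.
Convergents (p_i = a_i*p_{i-1} + p_{i-2}, q_i = a_i*q_{i-1} + q_{i-2} with p_{-2}=0, p_{-1}=1, q_{-2}=1, q_{-1}=0):
  i=0: a_0=29, p_0 = 29*1 + 0 = 29, q_0 = 29*0 + 1 = 1.
  i=1: a_1=1, p_1 = 1*29 + 1 = 30, q_1 = 1*1 + 0 = 1.
  i=2: a_2=1, p_2 = 1*30 + 29 = 59, q_2 = 1*1 + 1 = 2.
  i=3: a_3=1, p_3 = 1*59 + 30 = 89, q_3 = 1*2 + 1 = 3.
Check: 89^2 - 880*3^2 = 7921 - 7920 = 1, so (x, y) = (89, 3) solves the equation, and by the theorem it is the least positive solution.

(x, y) = (89, 3)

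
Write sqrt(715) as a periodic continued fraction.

[26; (1, 2, 1, 5, 5, 5, 1, 2, 1, 52)]

Write x_i = (sqrt(715) + m_i)/d_i with (m_0, d_0) = (0, 1). a_0 = floor(sqrt(715)) = 26, since 26^2 = 676 <= 715 < 729 = 27^2.
Iterate m_{i+1} = d_i*a_i - m_i, d_{i+1} = (715 - m_{i+1}^2)/d_i, a_{i+1} = floor((a_0 + m_{i+1})/d_{i+1}):
  m_1 = 1*26 - 0 = 26, d_1 = (715 - 26^2)/1 = 39/1 = 39, a_1 = floor((26 + 26)/39) = 1.
  m_2 = 39*1 - 26 = 13, d_2 = (715 - 13^2)/39 = 546/39 = 14, a_2 = floor((26 + 13)/14) = 2.
  m_3 = 14*2 - 13 = 15, d_3 = (715 - 15^2)/14 = 490/14 = 35, a_3 = floor((26 + 15)/35) = 1.
  m_4 = 35*1 - 15 = 20, d_4 = (715 - 20^2)/35 = 315/35 = 9, a_4 = floor((26 + 20)/9) = 5.
  m_5 = 9*5 - 20 = 25, d_5 = (715 - 25^2)/9 = 90/9 = 10, a_5 = floor((26 + 25)/10) = 5.
  m_6 = 10*5 - 25 = 25, d_6 = (715 - 25^2)/10 = 90/10 = 9, a_6 = floor((26 + 25)/9) = 5.
  m_7 = 9*5 - 25 = 20, d_7 = (715 - 20^2)/9 = 315/9 = 35, a_7 = floor((26 + 20)/35) = 1.
  m_8 = 35*1 - 20 = 15, d_8 = (715 - 15^2)/35 = 490/35 = 14, a_8 = floor((26 + 15)/14) = 2.
  m_9 = 14*2 - 15 = 13, d_9 = (715 - 13^2)/14 = 546/14 = 39, a_9 = floor((26 + 13)/39) = 1.
  m_10 = 39*1 - 13 = 26, d_10 = (715 - 26^2)/39 = 39/39 = 1, a_10 = floor((26 + 26)/1) = 52.
  m_11 = 1*52 - 26 = 26, d_11 = (715 - 26^2)/1 = 39/1 = 39: (m_11, d_11) = (m_1, d_1) = (26, 39), so from here the quotients repeat a_1, ..., a_10; the period length is 10.
Hence the expansion of sqrt(715) is a_0 = 26 followed by the repeating block 1, 2, 1, 5, 5, 5, 1, 2, 1, 52 (period 10).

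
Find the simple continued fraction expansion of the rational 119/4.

[29; 1, 3]

Run the Euclidean algorithm on 119 and 4; the successive quotients are the partial quotients a_0, a_1, ... (each step inverts the fractional part left over by the previous one):
  119 = 29*4 + 3, so a_0 = 29.
  4 = 1*3 + 1, so a_1 = 1.
  3 = 3*1 + 0, so a_2 = 3.
The remainder reaches 0 after 3 divisions, so the expansion has 3 partial quotients, read off in order.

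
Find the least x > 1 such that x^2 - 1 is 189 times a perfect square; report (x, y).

(x, y) = (55, 4)

First expand sqrt(189) as a continued fraction. With x_i = (sqrt(189) + m_i)/d_i and (m_0, d_0) = (0, 1): a_0 = floor(sqrt(189)) = 13, since 13^2 = 169 <= 189 < 196 = 14^2.
Iterate m_{i+1} = d_i*a_i - m_i, d_{i+1} = (189 - m_{i+1}^2)/d_i, a_{i+1} = floor((a_0 + m_{i+1})/d_{i+1}):
  m_1 = 1*13 - 0 = 13, d_1 = (189 - 13^2)/1 = 20/1 = 20, a_1 = floor((13 + 13)/20) = 1.
  m_2 = 20*1 - 13 = 7, d_2 = (189 - 7^2)/20 = 140/20 = 7, a_2 = floor((13 + 7)/7) = 2.
  m_3 = 7*2 - 7 = 7, d_3 = (189 - 7^2)/7 = 140/7 = 20, a_3 = floor((13 + 7)/20) = 1.
  m_4 = 20*1 - 7 = 13, d_4 = (189 - 13^2)/20 = 20/20 = 1, a_4 = floor((13 + 13)/1) = 26.
  m_5 = 1*26 - 13 = 13, d_5 = (189 - 13^2)/1 = 20/1 = 20: (m_5, d_5) = (m_1, d_1) = (13, 20), so from here the quotients repeat a_1, ..., a_4; the period length is 4.
So sqrt(189) = [13; (1, 2, 1, 26)] with period length k = 4.
k is even, so the fundamental solution of x^2 - 189y^2 = 1 is (p_{k-1}, q_{k-1}) = (p_3, q_3); compute convergents through index 3.
Convergents (p_i = a_i*p_{i-1} + p_{i-2}, q_i = a_i*q_{i-1} + q_{i-2} with p_{-2}=0, p_{-1}=1, q_{-2}=1, q_{-1}=0):
  i=0: a_0=13, p_0 = 13*1 + 0 = 13, q_0 = 13*0 + 1 = 1.
  i=1: a_1=1, p_1 = 1*13 + 1 = 14, q_1 = 1*1 + 0 = 1.
  i=2: a_2=2, p_2 = 2*14 + 13 = 41, q_2 = 2*1 + 1 = 3.
  i=3: a_3=1, p_3 = 1*41 + 14 = 55, q_3 = 1*3 + 1 = 4.
Check: 55^2 - 189*4^2 = 3025 - 3024 = 1, so (x, y) = (55, 4) solves the equation, and by the theorem it is the least positive solution.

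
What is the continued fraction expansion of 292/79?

Run the Euclidean algorithm on 292 and 79; the successive quotients are the partial quotients a_0, a_1, ... (each step inverts the fractional part left over by the previous one):
  292 = 3*79 + 55, so a_0 = 3.
  79 = 1*55 + 24, so a_1 = 1.
  55 = 2*24 + 7, so a_2 = 2.
  24 = 3*7 + 3, so a_3 = 3.
  7 = 2*3 + 1, so a_4 = 2.
  3 = 3*1 + 0, so a_5 = 3.
The remainder reaches 0 after 6 divisions, so the expansion has 6 partial quotients, read off in order.

[3; 1, 2, 3, 2, 3]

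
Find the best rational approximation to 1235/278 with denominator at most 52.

Expand x = 1235/278 as a continued fraction with the Euclidean algorithm:
  1235 = 4*278 + 123, so a_0 = 4.
  278 = 2*123 + 32, so a_1 = 2.
  123 = 3*32 + 27, so a_2 = 3.
  32 = 1*27 + 5, so a_3 = 1.
  27 = 5*5 + 2, so a_4 = 5.
  5 = 2*2 + 1, so a_5 = 2.
  2 = 2*1 + 0, so a_6 = 2.
so x = [4; 2, 3, 1, 5, 2, 2].
Convergents (p_i = a_i*p_{i-1} + p_{i-2}, q_i = a_i*q_{i-1} + q_{i-2} with p_{-2}=0, p_{-1}=1, q_{-2}=1, q_{-1}=0), until the denominator exceeds 52:
  i=0: a_0=4, p_0 = 4*1 + 0 = 4, q_0 = 4*0 + 1 = 1.
  i=1: a_1=2, p_1 = 2*4 + 1 = 9, q_1 = 2*1 + 0 = 2.
  i=2: a_2=3, p_2 = 3*9 + 4 = 31, q_2 = 3*2 + 1 = 7.
  i=3: a_3=1, p_3 = 1*31 + 9 = 40, q_3 = 1*7 + 2 = 9.
  i=4: a_4=5, p_4 = 5*40 + 31 = 231, q_4 = 5*9 + 7 = 52.
  i=5: a_5=2, p_5 = 2*231 + 40 = 502, q_5 = 2*52 + 9 = 113.
q_5 = 113 > 52, so the last convergent with denominator <= 52 is p_4/q_4 = 231/52.
The closest fraction with denominator <= 52 is either p_4/q_4 or the intermediate fraction (k*p_4 + p_3)/(k*q_4 + q_3) with the largest k >= 1 whose denominator stays <= 52; these approach x as k grows, and every other convergent or intermediate fraction in range is farther away.
Largest k: floor((52 - q_3)/q_4) = floor((52 - 9)/52) = 0.
Since k = 0, no intermediate fraction beyond p_4/q_4 has denominator <= 52, so the convergent 231/52 is the closest (its error is |1235*52 - 231*278|/(278*52) = 2/14456).

231/52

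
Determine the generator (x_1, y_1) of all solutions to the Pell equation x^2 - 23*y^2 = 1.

First expand sqrt(23) as a continued fraction. With x_i = (sqrt(23) + m_i)/d_i and (m_0, d_0) = (0, 1): a_0 = floor(sqrt(23)) = 4, since 4^2 = 16 <= 23 < 25 = 5^2.
Iterate m_{i+1} = d_i*a_i - m_i, d_{i+1} = (23 - m_{i+1}^2)/d_i, a_{i+1} = floor((a_0 + m_{i+1})/d_{i+1}):
  m_1 = 1*4 - 0 = 4, d_1 = (23 - 4^2)/1 = 7/1 = 7, a_1 = floor((4 + 4)/7) = 1.
  m_2 = 7*1 - 4 = 3, d_2 = (23 - 3^2)/7 = 14/7 = 2, a_2 = floor((4 + 3)/2) = 3.
  m_3 = 2*3 - 3 = 3, d_3 = (23 - 3^2)/2 = 14/2 = 7, a_3 = floor((4 + 3)/7) = 1.
  m_4 = 7*1 - 3 = 4, d_4 = (23 - 4^2)/7 = 7/7 = 1, a_4 = floor((4 + 4)/1) = 8.
  m_5 = 1*8 - 4 = 4, d_5 = (23 - 4^2)/1 = 7/1 = 7: (m_5, d_5) = (m_1, d_1) = (4, 7), so from here the quotients repeat a_1, ..., a_4; the period length is 4.
So sqrt(23) = [4; (1, 3, 1, 8)] with period length k = 4.
k is even, so the fundamental solution of x^2 - 23y^2 = 1 is (p_{k-1}, q_{k-1}) = (p_3, q_3); compute convergents through index 3.
Convergents (p_i = a_i*p_{i-1} + p_{i-2}, q_i = a_i*q_{i-1} + q_{i-2} with p_{-2}=0, p_{-1}=1, q_{-2}=1, q_{-1}=0):
  i=0: a_0=4, p_0 = 4*1 + 0 = 4, q_0 = 4*0 + 1 = 1.
  i=1: a_1=1, p_1 = 1*4 + 1 = 5, q_1 = 1*1 + 0 = 1.
  i=2: a_2=3, p_2 = 3*5 + 4 = 19, q_2 = 3*1 + 1 = 4.
  i=3: a_3=1, p_3 = 1*19 + 5 = 24, q_3 = 1*4 + 1 = 5.
Check: 24^2 - 23*5^2 = 576 - 575 = 1, so (x, y) = (24, 5) solves the equation, and by the theorem it is the least positive solution.

(x, y) = (24, 5)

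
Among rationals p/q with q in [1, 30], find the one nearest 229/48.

62/13

Expand x = 229/48 as a continued fraction with the Euclidean algorithm:
  229 = 4*48 + 37, so a_0 = 4.
  48 = 1*37 + 11, so a_1 = 1.
  37 = 3*11 + 4, so a_2 = 3.
  11 = 2*4 + 3, so a_3 = 2.
  4 = 1*3 + 1, so a_4 = 1.
  3 = 3*1 + 0, so a_5 = 3.
so x = [4; 1, 3, 2, 1, 3].
Convergents (p_i = a_i*p_{i-1} + p_{i-2}, q_i = a_i*q_{i-1} + q_{i-2} with p_{-2}=0, p_{-1}=1, q_{-2}=1, q_{-1}=0), until the denominator exceeds 30:
  i=0: a_0=4, p_0 = 4*1 + 0 = 4, q_0 = 4*0 + 1 = 1.
  i=1: a_1=1, p_1 = 1*4 + 1 = 5, q_1 = 1*1 + 0 = 1.
  i=2: a_2=3, p_2 = 3*5 + 4 = 19, q_2 = 3*1 + 1 = 4.
  i=3: a_3=2, p_3 = 2*19 + 5 = 43, q_3 = 2*4 + 1 = 9.
  i=4: a_4=1, p_4 = 1*43 + 19 = 62, q_4 = 1*9 + 4 = 13.
  i=5: a_5=3, p_5 = 3*62 + 43 = 229, q_5 = 3*13 + 9 = 48.
q_5 = 48 > 30, so the last convergent with denominator <= 30 is p_4/q_4 = 62/13.
The closest fraction with denominator <= 30 is either p_4/q_4 or the intermediate fraction (k*p_4 + p_3)/(k*q_4 + q_3) with the largest k >= 1 whose denominator stays <= 30; these approach x as k grows, and every other convergent or intermediate fraction in range is farther away.
Largest k: floor((30 - q_3)/q_4) = floor((30 - 9)/13) = 1.
That gives (1*62 + 43)/(1*13 + 9) = 105/22.
Compare the errors: |x - 62/13| = |229*13 - 62*48|/(48*13) = 1/624, and |x - 105/22| = |229*22 - 105*48|/(48*22) = 2/1056.
Cross-multiplying, 1*1056 = 1056 < 1248 = 2*624, so 1/624 is smaller: the convergent 62/13 is closer to x than 105/22.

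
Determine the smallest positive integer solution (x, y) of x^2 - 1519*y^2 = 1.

First expand sqrt(1519) as a continued fraction. With x_i = (sqrt(1519) + m_i)/d_i and (m_0, d_0) = (0, 1): a_0 = floor(sqrt(1519)) = 38, since 38^2 = 1444 <= 1519 < 1521 = 39^2.
Iterate m_{i+1} = d_i*a_i - m_i, d_{i+1} = (1519 - m_{i+1}^2)/d_i, a_{i+1} = floor((a_0 + m_{i+1})/d_{i+1}):
  m_1 = 1*38 - 0 = 38, d_1 = (1519 - 38^2)/1 = 75/1 = 75, a_1 = floor((38 + 38)/75) = 1.
  m_2 = 75*1 - 38 = 37, d_2 = (1519 - 37^2)/75 = 150/75 = 2, a_2 = floor((38 + 37)/2) = 37.
  m_3 = 2*37 - 37 = 37, d_3 = (1519 - 37^2)/2 = 150/2 = 75, a_3 = floor((38 + 37)/75) = 1.
  m_4 = 75*1 - 37 = 38, d_4 = (1519 - 38^2)/75 = 75/75 = 1, a_4 = floor((38 + 38)/1) = 76.
  m_5 = 1*76 - 38 = 38, d_5 = (1519 - 38^2)/1 = 75/1 = 75: (m_5, d_5) = (m_1, d_1) = (38, 75), so from here the quotients repeat a_1, ..., a_4; the period length is 4.
So sqrt(1519) = [38; (1, 37, 1, 76)] with period length k = 4.
k is even, so the fundamental solution of x^2 - 1519y^2 = 1 is (p_{k-1}, q_{k-1}) = (p_3, q_3); compute convergents through index 3.
Convergents (p_i = a_i*p_{i-1} + p_{i-2}, q_i = a_i*q_{i-1} + q_{i-2} with p_{-2}=0, p_{-1}=1, q_{-2}=1, q_{-1}=0):
  i=0: a_0=38, p_0 = 38*1 + 0 = 38, q_0 = 38*0 + 1 = 1.
  i=1: a_1=1, p_1 = 1*38 + 1 = 39, q_1 = 1*1 + 0 = 1.
  i=2: a_2=37, p_2 = 37*39 + 38 = 1481, q_2 = 37*1 + 1 = 38.
  i=3: a_3=1, p_3 = 1*1481 + 39 = 1520, q_3 = 1*38 + 1 = 39.
Check: 1520^2 - 1519*39^2 = 2310400 - 2310399 = 1, so (x, y) = (1520, 39) solves the equation, and by the theorem it is the least positive solution.

(x, y) = (1520, 39)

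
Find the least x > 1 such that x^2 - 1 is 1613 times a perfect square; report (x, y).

(x, y) = (4416393, 109964)

First expand sqrt(1613) as a continued fraction. With x_i = (sqrt(1613) + m_i)/d_i and (m_0, d_0) = (0, 1): a_0 = floor(sqrt(1613)) = 40, since 40^2 = 1600 <= 1613 < 1681 = 41^2.
Iterate m_{i+1} = d_i*a_i - m_i, d_{i+1} = (1613 - m_{i+1}^2)/d_i, a_{i+1} = floor((a_0 + m_{i+1})/d_{i+1}):
  m_1 = 1*40 - 0 = 40, d_1 = (1613 - 40^2)/1 = 13/1 = 13, a_1 = floor((40 + 40)/13) = 6.
  m_2 = 13*6 - 40 = 38, d_2 = (1613 - 38^2)/13 = 169/13 = 13, a_2 = floor((40 + 38)/13) = 6.
  m_3 = 13*6 - 38 = 40, d_3 = (1613 - 40^2)/13 = 13/13 = 1, a_3 = floor((40 + 40)/1) = 80.
  m_4 = 1*80 - 40 = 40, d_4 = (1613 - 40^2)/1 = 13/1 = 13: (m_4, d_4) = (m_1, d_1) = (40, 13), so from here the quotients repeat a_1, ..., a_3; the period length is 3.
So sqrt(1613) = [40; (6, 6, 80)] with period length k = 3.
k is odd, so (p_{k-1}, q_{k-1}) only solves x^2 - 1613y^2 = -1 and the fundamental solution of x^2 - 1613y^2 = 1 is (p_{2k-1}, q_{2k-1}) = (p_5, q_5); compute convergents through index 5, running through the period twice.
Convergents (p_i = a_i*p_{i-1} + p_{i-2}, q_i = a_i*q_{i-1} + q_{i-2} with p_{-2}=0, p_{-1}=1, q_{-2}=1, q_{-1}=0):
  i=0: a_0=40, p_0 = 40*1 + 0 = 40, q_0 = 40*0 + 1 = 1.
  i=1: a_1=6, p_1 = 6*40 + 1 = 241, q_1 = 6*1 + 0 = 6.
  i=2: a_2=6, p_2 = 6*241 + 40 = 1486, q_2 = 6*6 + 1 = 37.
  i=3: a_3=80, p_3 = 80*1486 + 241 = 119121, q_3 = 80*37 + 6 = 2966.
  i=4: a_4=6, p_4 = 6*119121 + 1486 = 716212, q_4 = 6*2966 + 37 = 17833.
  i=5: a_5=6, p_5 = 6*716212 + 119121 = 4416393, q_5 = 6*17833 + 2966 = 109964.
Indeed p_2^2 - 1613*q_2^2 = 2208196 - 2208197 = -1, not +1.
Check: 4416393^2 - 1613*109964^2 = 19504527130449 - 19504527130448 = 1, so (x, y) = (4416393, 109964) solves the equation, and by the theorem it is the least positive solution.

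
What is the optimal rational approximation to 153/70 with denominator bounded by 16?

35/16

Expand x = 153/70 as a continued fraction with the Euclidean algorithm:
  153 = 2*70 + 13, so a_0 = 2.
  70 = 5*13 + 5, so a_1 = 5.
  13 = 2*5 + 3, so a_2 = 2.
  5 = 1*3 + 2, so a_3 = 1.
  3 = 1*2 + 1, so a_4 = 1.
  2 = 2*1 + 0, so a_5 = 2.
so x = [2; 5, 2, 1, 1, 2].
Convergents (p_i = a_i*p_{i-1} + p_{i-2}, q_i = a_i*q_{i-1} + q_{i-2} with p_{-2}=0, p_{-1}=1, q_{-2}=1, q_{-1}=0), until the denominator exceeds 16:
  i=0: a_0=2, p_0 = 2*1 + 0 = 2, q_0 = 2*0 + 1 = 1.
  i=1: a_1=5, p_1 = 5*2 + 1 = 11, q_1 = 5*1 + 0 = 5.
  i=2: a_2=2, p_2 = 2*11 + 2 = 24, q_2 = 2*5 + 1 = 11.
  i=3: a_3=1, p_3 = 1*24 + 11 = 35, q_3 = 1*11 + 5 = 16.
  i=4: a_4=1, p_4 = 1*35 + 24 = 59, q_4 = 1*16 + 11 = 27.
q_4 = 27 > 16, so the last convergent with denominator <= 16 is p_3/q_3 = 35/16.
The closest fraction with denominator <= 16 is either p_3/q_3 or the intermediate fraction (k*p_3 + p_2)/(k*q_3 + q_2) with the largest k >= 1 whose denominator stays <= 16; these approach x as k grows, and every other convergent or intermediate fraction in range is farther away.
Largest k: floor((16 - q_2)/q_3) = floor((16 - 11)/16) = 0.
Since k = 0, no intermediate fraction beyond p_3/q_3 has denominator <= 16, so the convergent 35/16 is the closest (its error is |153*16 - 35*70|/(70*16) = 2/1120).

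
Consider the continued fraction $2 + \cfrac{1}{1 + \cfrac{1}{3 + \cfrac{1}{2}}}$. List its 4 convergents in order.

Using the convergent recurrence p_i = a_i*p_{i-1} + p_{i-2}, q_i = a_i*q_{i-1} + q_{i-2} with p_{-2}=0, p_{-1}=1, q_{-2}=1, q_{-1}=0:
  i=0: a_0=2, p_0 = 2*1 + 0 = 2, q_0 = 2*0 + 1 = 1.
  i=1: a_1=1, p_1 = 1*2 + 1 = 3, q_1 = 1*1 + 0 = 1.
  i=2: a_2=3, p_2 = 3*3 + 2 = 11, q_2 = 3*1 + 1 = 4.
  i=3: a_3=2, p_3 = 2*11 + 3 = 25, q_3 = 2*4 + 1 = 9.

2/1, 3/1, 11/4, 25/9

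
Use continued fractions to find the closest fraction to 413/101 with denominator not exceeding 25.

45/11

Expand x = 413/101 as a continued fraction with the Euclidean algorithm:
  413 = 4*101 + 9, so a_0 = 4.
  101 = 11*9 + 2, so a_1 = 11.
  9 = 4*2 + 1, so a_2 = 4.
  2 = 2*1 + 0, so a_3 = 2.
so x = [4; 11, 4, 2].
Convergents (p_i = a_i*p_{i-1} + p_{i-2}, q_i = a_i*q_{i-1} + q_{i-2} with p_{-2}=0, p_{-1}=1, q_{-2}=1, q_{-1}=0), until the denominator exceeds 25:
  i=0: a_0=4, p_0 = 4*1 + 0 = 4, q_0 = 4*0 + 1 = 1.
  i=1: a_1=11, p_1 = 11*4 + 1 = 45, q_1 = 11*1 + 0 = 11.
  i=2: a_2=4, p_2 = 4*45 + 4 = 184, q_2 = 4*11 + 1 = 45.
q_2 = 45 > 25, so the last convergent with denominator <= 25 is p_1/q_1 = 45/11.
The closest fraction with denominator <= 25 is either p_1/q_1 or the intermediate fraction (k*p_1 + p_0)/(k*q_1 + q_0) with the largest k >= 1 whose denominator stays <= 25; these approach x as k grows, and every other convergent or intermediate fraction in range is farther away.
Largest k: floor((25 - q_0)/q_1) = floor((25 - 1)/11) = 2.
That gives (2*45 + 4)/(2*11 + 1) = 94/23.
Compare the errors: |x - 45/11| = |413*11 - 45*101|/(101*11) = 2/1111, and |x - 94/23| = |413*23 - 94*101|/(101*23) = 5/2323.
Cross-multiplying, 2*2323 = 4646 < 5555 = 5*1111, so 2/1111 is smaller: the convergent 45/11 is closer to x than 94/23.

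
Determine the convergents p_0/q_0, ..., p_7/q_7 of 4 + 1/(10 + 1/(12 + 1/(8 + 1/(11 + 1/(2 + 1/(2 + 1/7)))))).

Using the convergent recurrence p_i = a_i*p_{i-1} + p_{i-2}, q_i = a_i*q_{i-1} + q_{i-2} with p_{-2}=0, p_{-1}=1, q_{-2}=1, q_{-1}=0:
  i=0: a_0=4, p_0 = 4*1 + 0 = 4, q_0 = 4*0 + 1 = 1.
  i=1: a_1=10, p_1 = 10*4 + 1 = 41, q_1 = 10*1 + 0 = 10.
  i=2: a_2=12, p_2 = 12*41 + 4 = 496, q_2 = 12*10 + 1 = 121.
  i=3: a_3=8, p_3 = 8*496 + 41 = 4009, q_3 = 8*121 + 10 = 978.
  i=4: a_4=11, p_4 = 11*4009 + 496 = 44595, q_4 = 11*978 + 121 = 10879.
  i=5: a_5=2, p_5 = 2*44595 + 4009 = 93199, q_5 = 2*10879 + 978 = 22736.
  i=6: a_6=2, p_6 = 2*93199 + 44595 = 230993, q_6 = 2*22736 + 10879 = 56351.
  i=7: a_7=7, p_7 = 7*230993 + 93199 = 1710150, q_7 = 7*56351 + 22736 = 417193.

4/1, 41/10, 496/121, 4009/978, 44595/10879, 93199/22736, 230993/56351, 1710150/417193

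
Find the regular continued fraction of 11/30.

Run the Euclidean algorithm on 11 and 30; the successive quotients are the partial quotients a_0, a_1, ... (each step inverts the fractional part left over by the previous one):
  11 = 0*30 + 11, so a_0 = 0.
  30 = 2*11 + 8, so a_1 = 2.
  11 = 1*8 + 3, so a_2 = 1.
  8 = 2*3 + 2, so a_3 = 2.
  3 = 1*2 + 1, so a_4 = 1.
  2 = 2*1 + 0, so a_5 = 2.
The remainder reaches 0 after 6 divisions, so the expansion has 6 partial quotients, read off in order.

[0; 2, 1, 2, 1, 2]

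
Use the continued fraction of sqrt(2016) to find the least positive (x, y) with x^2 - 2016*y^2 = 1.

(x, y) = (449, 10)

First expand sqrt(2016) as a continued fraction. With x_i = (sqrt(2016) + m_i)/d_i and (m_0, d_0) = (0, 1): a_0 = floor(sqrt(2016)) = 44, since 44^2 = 1936 <= 2016 < 2025 = 45^2.
Iterate m_{i+1} = d_i*a_i - m_i, d_{i+1} = (2016 - m_{i+1}^2)/d_i, a_{i+1} = floor((a_0 + m_{i+1})/d_{i+1}):
  m_1 = 1*44 - 0 = 44, d_1 = (2016 - 44^2)/1 = 80/1 = 80, a_1 = floor((44 + 44)/80) = 1.
  m_2 = 80*1 - 44 = 36, d_2 = (2016 - 36^2)/80 = 720/80 = 9, a_2 = floor((44 + 36)/9) = 8.
  m_3 = 9*8 - 36 = 36, d_3 = (2016 - 36^2)/9 = 720/9 = 80, a_3 = floor((44 + 36)/80) = 1.
  m_4 = 80*1 - 36 = 44, d_4 = (2016 - 44^2)/80 = 80/80 = 1, a_4 = floor((44 + 44)/1) = 88.
  m_5 = 1*88 - 44 = 44, d_5 = (2016 - 44^2)/1 = 80/1 = 80: (m_5, d_5) = (m_1, d_1) = (44, 80), so from here the quotients repeat a_1, ..., a_4; the period length is 4.
So sqrt(2016) = [44; (1, 8, 1, 88)] with period length k = 4.
k is even, so the fundamental solution of x^2 - 2016y^2 = 1 is (p_{k-1}, q_{k-1}) = (p_3, q_3); compute convergents through index 3.
Convergents (p_i = a_i*p_{i-1} + p_{i-2}, q_i = a_i*q_{i-1} + q_{i-2} with p_{-2}=0, p_{-1}=1, q_{-2}=1, q_{-1}=0):
  i=0: a_0=44, p_0 = 44*1 + 0 = 44, q_0 = 44*0 + 1 = 1.
  i=1: a_1=1, p_1 = 1*44 + 1 = 45, q_1 = 1*1 + 0 = 1.
  i=2: a_2=8, p_2 = 8*45 + 44 = 404, q_2 = 8*1 + 1 = 9.
  i=3: a_3=1, p_3 = 1*404 + 45 = 449, q_3 = 1*9 + 1 = 10.
Check: 449^2 - 2016*10^2 = 201601 - 201600 = 1, so (x, y) = (449, 10) solves the equation, and by the theorem it is the least positive solution.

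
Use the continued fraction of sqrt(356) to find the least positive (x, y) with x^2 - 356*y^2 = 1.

(x, y) = (500001, 26500)

First expand sqrt(356) as a continued fraction. With x_i = (sqrt(356) + m_i)/d_i and (m_0, d_0) = (0, 1): a_0 = floor(sqrt(356)) = 18, since 18^2 = 324 <= 356 < 361 = 19^2.
Iterate m_{i+1} = d_i*a_i - m_i, d_{i+1} = (356 - m_{i+1}^2)/d_i, a_{i+1} = floor((a_0 + m_{i+1})/d_{i+1}):
  m_1 = 1*18 - 0 = 18, d_1 = (356 - 18^2)/1 = 32/1 = 32, a_1 = floor((18 + 18)/32) = 1.
  m_2 = 32*1 - 18 = 14, d_2 = (356 - 14^2)/32 = 160/32 = 5, a_2 = floor((18 + 14)/5) = 6.
  m_3 = 5*6 - 14 = 16, d_3 = (356 - 16^2)/5 = 100/5 = 20, a_3 = floor((18 + 16)/20) = 1.
  m_4 = 20*1 - 16 = 4, d_4 = (356 - 4^2)/20 = 340/20 = 17, a_4 = floor((18 + 4)/17) = 1.
  m_5 = 17*1 - 4 = 13, d_5 = (356 - 13^2)/17 = 187/17 = 11, a_5 = floor((18 + 13)/11) = 2.
  m_6 = 11*2 - 13 = 9, d_6 = (356 - 9^2)/11 = 275/11 = 25, a_6 = floor((18 + 9)/25) = 1.
  m_7 = 25*1 - 9 = 16, d_7 = (356 - 16^2)/25 = 100/25 = 4, a_7 = floor((18 + 16)/4) = 8.
  m_8 = 4*8 - 16 = 16, d_8 = (356 - 16^2)/4 = 100/4 = 25, a_8 = floor((18 + 16)/25) = 1.
  m_9 = 25*1 - 16 = 9, d_9 = (356 - 9^2)/25 = 275/25 = 11, a_9 = floor((18 + 9)/11) = 2.
  m_10 = 11*2 - 9 = 13, d_10 = (356 - 13^2)/11 = 187/11 = 17, a_10 = floor((18 + 13)/17) = 1.
  m_11 = 17*1 - 13 = 4, d_11 = (356 - 4^2)/17 = 340/17 = 20, a_11 = floor((18 + 4)/20) = 1.
  m_12 = 20*1 - 4 = 16, d_12 = (356 - 16^2)/20 = 100/20 = 5, a_12 = floor((18 + 16)/5) = 6.
  m_13 = 5*6 - 16 = 14, d_13 = (356 - 14^2)/5 = 160/5 = 32, a_13 = floor((18 + 14)/32) = 1.
  m_14 = 32*1 - 14 = 18, d_14 = (356 - 18^2)/32 = 32/32 = 1, a_14 = floor((18 + 18)/1) = 36.
  m_15 = 1*36 - 18 = 18, d_15 = (356 - 18^2)/1 = 32/1 = 32: (m_15, d_15) = (m_1, d_1) = (18, 32), so from here the quotients repeat a_1, ..., a_14; the period length is 14.
So sqrt(356) = [18; (1, 6, 1, 1, 2, 1, 8, 1, 2, 1, 1, 6, 1, 36)] with period length k = 14.
k is even, so the fundamental solution of x^2 - 356y^2 = 1 is (p_{k-1}, q_{k-1}) = (p_13, q_13); compute convergents through index 13.
Convergents (p_i = a_i*p_{i-1} + p_{i-2}, q_i = a_i*q_{i-1} + q_{i-2} with p_{-2}=0, p_{-1}=1, q_{-2}=1, q_{-1}=0):
  i=0: a_0=18, p_0 = 18*1 + 0 = 18, q_0 = 18*0 + 1 = 1.
  i=1: a_1=1, p_1 = 1*18 + 1 = 19, q_1 = 1*1 + 0 = 1.
  i=2: a_2=6, p_2 = 6*19 + 18 = 132, q_2 = 6*1 + 1 = 7.
  i=3: a_3=1, p_3 = 1*132 + 19 = 151, q_3 = 1*7 + 1 = 8.
  i=4: a_4=1, p_4 = 1*151 + 132 = 283, q_4 = 1*8 + 7 = 15.
  i=5: a_5=2, p_5 = 2*283 + 151 = 717, q_5 = 2*15 + 8 = 38.
  i=6: a_6=1, p_6 = 1*717 + 283 = 1000, q_6 = 1*38 + 15 = 53.
  i=7: a_7=8, p_7 = 8*1000 + 717 = 8717, q_7 = 8*53 + 38 = 462.
  i=8: a_8=1, p_8 = 1*8717 + 1000 = 9717, q_8 = 1*462 + 53 = 515.
  i=9: a_9=2, p_9 = 2*9717 + 8717 = 28151, q_9 = 2*515 + 462 = 1492.
  i=10: a_10=1, p_10 = 1*28151 + 9717 = 37868, q_10 = 1*1492 + 515 = 2007.
  i=11: a_11=1, p_11 = 1*37868 + 28151 = 66019, q_11 = 1*2007 + 1492 = 3499.
  i=12: a_12=6, p_12 = 6*66019 + 37868 = 433982, q_12 = 6*3499 + 2007 = 23001.
  i=13: a_13=1, p_13 = 1*433982 + 66019 = 500001, q_13 = 1*23001 + 3499 = 26500.
Check: 500001^2 - 356*26500^2 = 250001000001 - 250001000000 = 1, so (x, y) = (500001, 26500) solves the equation, and by the theorem it is the least positive solution.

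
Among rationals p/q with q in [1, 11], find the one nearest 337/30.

101/9

Expand x = 337/30 as a continued fraction with the Euclidean algorithm:
  337 = 11*30 + 7, so a_0 = 11.
  30 = 4*7 + 2, so a_1 = 4.
  7 = 3*2 + 1, so a_2 = 3.
  2 = 2*1 + 0, so a_3 = 2.
so x = [11; 4, 3, 2].
Convergents (p_i = a_i*p_{i-1} + p_{i-2}, q_i = a_i*q_{i-1} + q_{i-2} with p_{-2}=0, p_{-1}=1, q_{-2}=1, q_{-1}=0), until the denominator exceeds 11:
  i=0: a_0=11, p_0 = 11*1 + 0 = 11, q_0 = 11*0 + 1 = 1.
  i=1: a_1=4, p_1 = 4*11 + 1 = 45, q_1 = 4*1 + 0 = 4.
  i=2: a_2=3, p_2 = 3*45 + 11 = 146, q_2 = 3*4 + 1 = 13.
q_2 = 13 > 11, so the last convergent with denominator <= 11 is p_1/q_1 = 45/4.
The closest fraction with denominator <= 11 is either p_1/q_1 or the intermediate fraction (k*p_1 + p_0)/(k*q_1 + q_0) with the largest k >= 1 whose denominator stays <= 11; these approach x as k grows, and every other convergent or intermediate fraction in range is farther away.
Largest k: floor((11 - q_0)/q_1) = floor((11 - 1)/4) = 2.
That gives (2*45 + 11)/(2*4 + 1) = 101/9.
Compare the errors: |x - 45/4| = |337*4 - 45*30|/(30*4) = 2/120, and |x - 101/9| = |337*9 - 101*30|/(30*9) = 3/270.
Cross-multiplying, 3*120 = 360 < 540 = 2*270, so 3/270 is smaller: the intermediate fraction 101/9 is closer to x than 45/4.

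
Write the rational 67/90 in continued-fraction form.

Run the Euclidean algorithm on 67 and 90; the successive quotients are the partial quotients a_0, a_1, ... (each step inverts the fractional part left over by the previous one):
  67 = 0*90 + 67, so a_0 = 0.
  90 = 1*67 + 23, so a_1 = 1.
  67 = 2*23 + 21, so a_2 = 2.
  23 = 1*21 + 2, so a_3 = 1.
  21 = 10*2 + 1, so a_4 = 10.
  2 = 2*1 + 0, so a_5 = 2.
The remainder reaches 0 after 6 divisions, so the expansion has 6 partial quotients, read off in order.

[0; 1, 2, 1, 10, 2]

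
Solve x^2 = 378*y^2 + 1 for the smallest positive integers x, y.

First expand sqrt(378) as a continued fraction. With x_i = (sqrt(378) + m_i)/d_i and (m_0, d_0) = (0, 1): a_0 = floor(sqrt(378)) = 19, since 19^2 = 361 <= 378 < 400 = 20^2.
Iterate m_{i+1} = d_i*a_i - m_i, d_{i+1} = (378 - m_{i+1}^2)/d_i, a_{i+1} = floor((a_0 + m_{i+1})/d_{i+1}):
  m_1 = 1*19 - 0 = 19, d_1 = (378 - 19^2)/1 = 17/1 = 17, a_1 = floor((19 + 19)/17) = 2.
  m_2 = 17*2 - 19 = 15, d_2 = (378 - 15^2)/17 = 153/17 = 9, a_2 = floor((19 + 15)/9) = 3.
  m_3 = 9*3 - 15 = 12, d_3 = (378 - 12^2)/9 = 234/9 = 26, a_3 = floor((19 + 12)/26) = 1.
  m_4 = 26*1 - 12 = 14, d_4 = (378 - 14^2)/26 = 182/26 = 7, a_4 = floor((19 + 14)/7) = 4.
  m_5 = 7*4 - 14 = 14, d_5 = (378 - 14^2)/7 = 182/7 = 26, a_5 = floor((19 + 14)/26) = 1.
  m_6 = 26*1 - 14 = 12, d_6 = (378 - 12^2)/26 = 234/26 = 9, a_6 = floor((19 + 12)/9) = 3.
  m_7 = 9*3 - 12 = 15, d_7 = (378 - 15^2)/9 = 153/9 = 17, a_7 = floor((19 + 15)/17) = 2.
  m_8 = 17*2 - 15 = 19, d_8 = (378 - 19^2)/17 = 17/17 = 1, a_8 = floor((19 + 19)/1) = 38.
  m_9 = 1*38 - 19 = 19, d_9 = (378 - 19^2)/1 = 17/1 = 17: (m_9, d_9) = (m_1, d_1) = (19, 17), so from here the quotients repeat a_1, ..., a_8; the period length is 8.
So sqrt(378) = [19; (2, 3, 1, 4, 1, 3, 2, 38)] with period length k = 8.
k is even, so the fundamental solution of x^2 - 378y^2 = 1 is (p_{k-1}, q_{k-1}) = (p_7, q_7); compute convergents through index 7.
Convergents (p_i = a_i*p_{i-1} + p_{i-2}, q_i = a_i*q_{i-1} + q_{i-2} with p_{-2}=0, p_{-1}=1, q_{-2}=1, q_{-1}=0):
  i=0: a_0=19, p_0 = 19*1 + 0 = 19, q_0 = 19*0 + 1 = 1.
  i=1: a_1=2, p_1 = 2*19 + 1 = 39, q_1 = 2*1 + 0 = 2.
  i=2: a_2=3, p_2 = 3*39 + 19 = 136, q_2 = 3*2 + 1 = 7.
  i=3: a_3=1, p_3 = 1*136 + 39 = 175, q_3 = 1*7 + 2 = 9.
  i=4: a_4=4, p_4 = 4*175 + 136 = 836, q_4 = 4*9 + 7 = 43.
  i=5: a_5=1, p_5 = 1*836 + 175 = 1011, q_5 = 1*43 + 9 = 52.
  i=6: a_6=3, p_6 = 3*1011 + 836 = 3869, q_6 = 3*52 + 43 = 199.
  i=7: a_7=2, p_7 = 2*3869 + 1011 = 8749, q_7 = 2*199 + 52 = 450.
Check: 8749^2 - 378*450^2 = 76545001 - 76545000 = 1, so (x, y) = (8749, 450) solves the equation, and by the theorem it is the least positive solution.

(x, y) = (8749, 450)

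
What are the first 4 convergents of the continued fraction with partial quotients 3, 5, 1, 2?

3/1, 16/5, 19/6, 54/17

Using the convergent recurrence p_i = a_i*p_{i-1} + p_{i-2}, q_i = a_i*q_{i-1} + q_{i-2} with p_{-2}=0, p_{-1}=1, q_{-2}=1, q_{-1}=0:
  i=0: a_0=3, p_0 = 3*1 + 0 = 3, q_0 = 3*0 + 1 = 1.
  i=1: a_1=5, p_1 = 5*3 + 1 = 16, q_1 = 5*1 + 0 = 5.
  i=2: a_2=1, p_2 = 1*16 + 3 = 19, q_2 = 1*5 + 1 = 6.
  i=3: a_3=2, p_3 = 2*19 + 16 = 54, q_3 = 2*6 + 5 = 17.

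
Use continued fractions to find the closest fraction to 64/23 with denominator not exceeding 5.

14/5

Expand x = 64/23 as a continued fraction with the Euclidean algorithm:
  64 = 2*23 + 18, so a_0 = 2.
  23 = 1*18 + 5, so a_1 = 1.
  18 = 3*5 + 3, so a_2 = 3.
  5 = 1*3 + 2, so a_3 = 1.
  3 = 1*2 + 1, so a_4 = 1.
  2 = 2*1 + 0, so a_5 = 2.
so x = [2; 1, 3, 1, 1, 2].
Convergents (p_i = a_i*p_{i-1} + p_{i-2}, q_i = a_i*q_{i-1} + q_{i-2} with p_{-2}=0, p_{-1}=1, q_{-2}=1, q_{-1}=0), until the denominator exceeds 5:
  i=0: a_0=2, p_0 = 2*1 + 0 = 2, q_0 = 2*0 + 1 = 1.
  i=1: a_1=1, p_1 = 1*2 + 1 = 3, q_1 = 1*1 + 0 = 1.
  i=2: a_2=3, p_2 = 3*3 + 2 = 11, q_2 = 3*1 + 1 = 4.
  i=3: a_3=1, p_3 = 1*11 + 3 = 14, q_3 = 1*4 + 1 = 5.
  i=4: a_4=1, p_4 = 1*14 + 11 = 25, q_4 = 1*5 + 4 = 9.
q_4 = 9 > 5, so the last convergent with denominator <= 5 is p_3/q_3 = 14/5.
The closest fraction with denominator <= 5 is either p_3/q_3 or the intermediate fraction (k*p_3 + p_2)/(k*q_3 + q_2) with the largest k >= 1 whose denominator stays <= 5; these approach x as k grows, and every other convergent or intermediate fraction in range is farther away.
Largest k: floor((5 - q_2)/q_3) = floor((5 - 4)/5) = 0.
Since k = 0, no intermediate fraction beyond p_3/q_3 has denominator <= 5, so the convergent 14/5 is the closest (its error is |64*5 - 14*23|/(23*5) = 2/115).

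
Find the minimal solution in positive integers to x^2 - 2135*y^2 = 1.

First expand sqrt(2135) as a continued fraction. With x_i = (sqrt(2135) + m_i)/d_i and (m_0, d_0) = (0, 1): a_0 = floor(sqrt(2135)) = 46, since 46^2 = 2116 <= 2135 < 2209 = 47^2.
Iterate m_{i+1} = d_i*a_i - m_i, d_{i+1} = (2135 - m_{i+1}^2)/d_i, a_{i+1} = floor((a_0 + m_{i+1})/d_{i+1}):
  m_1 = 1*46 - 0 = 46, d_1 = (2135 - 46^2)/1 = 19/1 = 19, a_1 = floor((46 + 46)/19) = 4.
  m_2 = 19*4 - 46 = 30, d_2 = (2135 - 30^2)/19 = 1235/19 = 65, a_2 = floor((46 + 30)/65) = 1.
  m_3 = 65*1 - 30 = 35, d_3 = (2135 - 35^2)/65 = 910/65 = 14, a_3 = floor((46 + 35)/14) = 5.
  m_4 = 14*5 - 35 = 35, d_4 = (2135 - 35^2)/14 = 910/14 = 65, a_4 = floor((46 + 35)/65) = 1.
  m_5 = 65*1 - 35 = 30, d_5 = (2135 - 30^2)/65 = 1235/65 = 19, a_5 = floor((46 + 30)/19) = 4.
  m_6 = 19*4 - 30 = 46, d_6 = (2135 - 46^2)/19 = 19/19 = 1, a_6 = floor((46 + 46)/1) = 92.
  m_7 = 1*92 - 46 = 46, d_7 = (2135 - 46^2)/1 = 19/1 = 19: (m_7, d_7) = (m_1, d_1) = (46, 19), so from here the quotients repeat a_1, ..., a_6; the period length is 6.
So sqrt(2135) = [46; (4, 1, 5, 1, 4, 92)] with period length k = 6.
k is even, so the fundamental solution of x^2 - 2135y^2 = 1 is (p_{k-1}, q_{k-1}) = (p_5, q_5); compute convergents through index 5.
Convergents (p_i = a_i*p_{i-1} + p_{i-2}, q_i = a_i*q_{i-1} + q_{i-2} with p_{-2}=0, p_{-1}=1, q_{-2}=1, q_{-1}=0):
  i=0: a_0=46, p_0 = 46*1 + 0 = 46, q_0 = 46*0 + 1 = 1.
  i=1: a_1=4, p_1 = 4*46 + 1 = 185, q_1 = 4*1 + 0 = 4.
  i=2: a_2=1, p_2 = 1*185 + 46 = 231, q_2 = 1*4 + 1 = 5.
  i=3: a_3=5, p_3 = 5*231 + 185 = 1340, q_3 = 5*5 + 4 = 29.
  i=4: a_4=1, p_4 = 1*1340 + 231 = 1571, q_4 = 1*29 + 5 = 34.
  i=5: a_5=4, p_5 = 4*1571 + 1340 = 7624, q_5 = 4*34 + 29 = 165.
Check: 7624^2 - 2135*165^2 = 58125376 - 58125375 = 1, so (x, y) = (7624, 165) solves the equation, and by the theorem it is the least positive solution.

(x, y) = (7624, 165)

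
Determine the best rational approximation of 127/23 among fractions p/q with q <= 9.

Expand x = 127/23 as a continued fraction with the Euclidean algorithm:
  127 = 5*23 + 12, so a_0 = 5.
  23 = 1*12 + 11, so a_1 = 1.
  12 = 1*11 + 1, so a_2 = 1.
  11 = 11*1 + 0, so a_3 = 11.
so x = [5; 1, 1, 11].
Convergents (p_i = a_i*p_{i-1} + p_{i-2}, q_i = a_i*q_{i-1} + q_{i-2} with p_{-2}=0, p_{-1}=1, q_{-2}=1, q_{-1}=0), until the denominator exceeds 9:
  i=0: a_0=5, p_0 = 5*1 + 0 = 5, q_0 = 5*0 + 1 = 1.
  i=1: a_1=1, p_1 = 1*5 + 1 = 6, q_1 = 1*1 + 0 = 1.
  i=2: a_2=1, p_2 = 1*6 + 5 = 11, q_2 = 1*1 + 1 = 2.
  i=3: a_3=11, p_3 = 11*11 + 6 = 127, q_3 = 11*2 + 1 = 23.
q_3 = 23 > 9, so the last convergent with denominator <= 9 is p_2/q_2 = 11/2.
The closest fraction with denominator <= 9 is either p_2/q_2 or the intermediate fraction (k*p_2 + p_1)/(k*q_2 + q_1) with the largest k >= 1 whose denominator stays <= 9; these approach x as k grows, and every other convergent or intermediate fraction in range is farther away.
Largest k: floor((9 - q_1)/q_2) = floor((9 - 1)/2) = 4.
That gives (4*11 + 6)/(4*2 + 1) = 50/9.
Compare the errors: |x - 11/2| = |127*2 - 11*23|/(23*2) = 1/46, and |x - 50/9| = |127*9 - 50*23|/(23*9) = 7/207.
Cross-multiplying, 1*207 = 207 < 322 = 7*46, so 1/46 is smaller: the convergent 11/2 is closer to x than 50/9.

11/2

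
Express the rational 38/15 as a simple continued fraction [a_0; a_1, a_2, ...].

[2; 1, 1, 7]

Run the Euclidean algorithm on 38 and 15; the successive quotients are the partial quotients a_0, a_1, ... (each step inverts the fractional part left over by the previous one):
  38 = 2*15 + 8, so a_0 = 2.
  15 = 1*8 + 7, so a_1 = 1.
  8 = 1*7 + 1, so a_2 = 1.
  7 = 7*1 + 0, so a_3 = 7.
The remainder reaches 0 after 4 divisions, so the expansion has 4 partial quotients, read off in order.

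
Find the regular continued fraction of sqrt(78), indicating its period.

[8; (1, 4, 1, 16)]

Write x_i = (sqrt(78) + m_i)/d_i with (m_0, d_0) = (0, 1). a_0 = floor(sqrt(78)) = 8, since 8^2 = 64 <= 78 < 81 = 9^2.
Iterate m_{i+1} = d_i*a_i - m_i, d_{i+1} = (78 - m_{i+1}^2)/d_i, a_{i+1} = floor((a_0 + m_{i+1})/d_{i+1}):
  m_1 = 1*8 - 0 = 8, d_1 = (78 - 8^2)/1 = 14/1 = 14, a_1 = floor((8 + 8)/14) = 1.
  m_2 = 14*1 - 8 = 6, d_2 = (78 - 6^2)/14 = 42/14 = 3, a_2 = floor((8 + 6)/3) = 4.
  m_3 = 3*4 - 6 = 6, d_3 = (78 - 6^2)/3 = 42/3 = 14, a_3 = floor((8 + 6)/14) = 1.
  m_4 = 14*1 - 6 = 8, d_4 = (78 - 8^2)/14 = 14/14 = 1, a_4 = floor((8 + 8)/1) = 16.
  m_5 = 1*16 - 8 = 8, d_5 = (78 - 8^2)/1 = 14/1 = 14: (m_5, d_5) = (m_1, d_1) = (8, 14), so from here the quotients repeat a_1, ..., a_4; the period length is 4.
Hence the expansion of sqrt(78) is a_0 = 8 followed by the repeating block 1, 4, 1, 16 (period 4).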